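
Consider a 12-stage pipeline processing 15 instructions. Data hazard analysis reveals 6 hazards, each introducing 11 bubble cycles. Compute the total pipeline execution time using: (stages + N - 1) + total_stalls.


Base cycles = 12 + 15 - 1 = 26
Total stalls = 6 * 11 = 66
Total = 26 + 66 = 92

92


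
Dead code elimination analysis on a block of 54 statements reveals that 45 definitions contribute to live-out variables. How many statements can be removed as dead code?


Dead code = total statements - live definitions
= 54 - 45 = 9

9


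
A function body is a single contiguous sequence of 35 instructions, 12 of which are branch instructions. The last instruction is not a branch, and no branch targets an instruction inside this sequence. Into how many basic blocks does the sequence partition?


With no in-sequence branch targets, the leaders are the first instruction plus the instruction after each branch.
Number of basic blocks = branches + 1
= 12 + 1 = 13

13


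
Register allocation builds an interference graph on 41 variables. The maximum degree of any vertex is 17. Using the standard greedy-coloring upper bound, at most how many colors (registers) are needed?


Greedy coloring never needs more than (max_degree + 1) colors: when coloring a vertex, at most max_degree neighbors are already colored.
Upper bound = 17 + 1 = 18

18


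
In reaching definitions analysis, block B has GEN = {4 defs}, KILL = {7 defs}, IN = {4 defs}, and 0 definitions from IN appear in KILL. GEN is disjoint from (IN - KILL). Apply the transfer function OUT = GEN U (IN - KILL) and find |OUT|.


IN - KILL: 4 - 0 = 4 surviving definitions
OUT = GEN + surviving = 4 + 4 = 8

8


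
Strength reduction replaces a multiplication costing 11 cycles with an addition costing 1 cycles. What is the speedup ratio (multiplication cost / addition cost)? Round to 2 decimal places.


Ratio = mult_cost / add_cost = 11 / 1 = 11.0

11.0


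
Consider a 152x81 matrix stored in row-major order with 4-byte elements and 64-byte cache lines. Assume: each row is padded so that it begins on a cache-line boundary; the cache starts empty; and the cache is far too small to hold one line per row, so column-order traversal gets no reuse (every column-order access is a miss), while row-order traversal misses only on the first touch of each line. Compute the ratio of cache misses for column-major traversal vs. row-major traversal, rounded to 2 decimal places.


Each row occupies 81 * 4 = 324 bytes and starts on a line boundary, so it spans ceil(324 / 64) = 6 cache lines.
Row-major traversal misses (one per line touched): 152 * ceil(81 * 4 / 64) = 912
Column-major traversal misses (no reuse, every access misses): 152 * 81 = 12312
Ratio = 12312 / 912 = 13.5

13.5


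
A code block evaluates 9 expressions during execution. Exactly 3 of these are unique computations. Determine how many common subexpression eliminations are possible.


CSE count = total expressions - unique expressions
= 9 - 3 = 6

6


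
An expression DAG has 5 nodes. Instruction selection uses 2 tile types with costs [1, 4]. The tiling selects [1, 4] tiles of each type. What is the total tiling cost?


Total cost = sum(count_i * cost_i)
= 1*1 + 4*4
= 17

17


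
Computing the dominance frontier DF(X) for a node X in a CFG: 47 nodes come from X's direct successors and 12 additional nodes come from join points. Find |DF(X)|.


DF(X) = direct successor contributions + join point contributions
= 47 + 12 = 59

59


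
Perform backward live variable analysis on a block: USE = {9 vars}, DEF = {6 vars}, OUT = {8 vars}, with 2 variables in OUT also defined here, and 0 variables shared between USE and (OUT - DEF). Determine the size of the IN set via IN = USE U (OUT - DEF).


OUT - DEF: 8 - 2 = 6
|IN| = |USE| + |OUT - DEF| - |USE ∩ (OUT - DEF)| = 9 + 6 - 0 = 15

15


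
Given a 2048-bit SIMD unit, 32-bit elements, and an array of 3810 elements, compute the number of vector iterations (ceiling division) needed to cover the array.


Width = 2048 / 32 = 64 elements per vector op
Iterations = ceil(3810 / 64) = 60

60


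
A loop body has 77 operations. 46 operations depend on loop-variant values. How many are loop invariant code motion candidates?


Invariant candidates = total - loop-dependent
= 77 - 46 = 31

31


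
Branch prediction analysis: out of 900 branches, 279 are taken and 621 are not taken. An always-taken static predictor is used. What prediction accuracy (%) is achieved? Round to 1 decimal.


Predictor: always-taken
Correct predictions = 279
Accuracy = 279 / 900 * 100 = 31.0%

31.0


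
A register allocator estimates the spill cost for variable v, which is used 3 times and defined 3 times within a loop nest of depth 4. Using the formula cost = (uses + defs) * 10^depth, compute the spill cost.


uses + defs = 3 + 3 = 6
10^4 = 10000
Spill cost = 6 * 10000 = 60000

60000


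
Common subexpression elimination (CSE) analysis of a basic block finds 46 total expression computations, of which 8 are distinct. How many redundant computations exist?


CSE count = total expressions - unique expressions
= 46 - 8 = 38

38


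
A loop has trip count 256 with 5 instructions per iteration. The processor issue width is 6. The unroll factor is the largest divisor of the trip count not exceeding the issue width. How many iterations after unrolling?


Largest divisor of 256 <= 6 is 4
New iterations = 256 / 4 = 64

64


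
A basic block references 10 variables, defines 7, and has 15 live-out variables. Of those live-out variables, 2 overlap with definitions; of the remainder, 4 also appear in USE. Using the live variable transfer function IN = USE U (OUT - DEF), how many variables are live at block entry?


OUT - DEF: 15 - 2 = 13
|IN| = |USE| + |OUT - DEF| - |USE ∩ (OUT - DEF)| = 10 + 13 - 4 = 19

19


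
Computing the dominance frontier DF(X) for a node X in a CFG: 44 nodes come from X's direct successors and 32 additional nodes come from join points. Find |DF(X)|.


DF(X) = direct successor contributions + join point contributions
= 44 + 32 = 76

76


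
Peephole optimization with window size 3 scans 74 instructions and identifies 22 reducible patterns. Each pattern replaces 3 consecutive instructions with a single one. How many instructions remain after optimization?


Each match removes 2 instructions.
Total removed = 22 * 2 = 44
Remaining = 74 - 44 = 30

30


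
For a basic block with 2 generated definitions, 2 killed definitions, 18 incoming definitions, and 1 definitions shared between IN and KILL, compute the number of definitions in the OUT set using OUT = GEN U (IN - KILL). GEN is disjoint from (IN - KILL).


IN - KILL: 18 - 1 = 17 surviving definitions
OUT = GEN + surviving = 2 + 17 = 19

19


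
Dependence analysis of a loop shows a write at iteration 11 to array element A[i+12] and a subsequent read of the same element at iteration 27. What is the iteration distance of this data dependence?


Distance = read iteration - write iteration
= 27 - 11 = 16

16


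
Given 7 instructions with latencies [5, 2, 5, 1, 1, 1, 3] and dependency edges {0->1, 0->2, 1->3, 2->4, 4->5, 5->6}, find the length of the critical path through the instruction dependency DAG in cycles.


Compute longest path through dependency graph: dist(Ik) = max over predecessors of dist + latency(Ik).
dist(I0) = latency 5 = 5
dist(I1) = dist(I0) + 2 = 5 + 2 = 7
dist(I2) = dist(I0) + 5 = 5 + 5 = 10
dist(I3) = dist(I1) + 1 = 7 + 1 = 8
dist(I4) = dist(I2) + 1 = 10 + 1 = 11
dist(I5) = dist(I4) + 1 = 11 + 1 = 12
dist(I6) = dist(I5) + 3 = 12 + 3 = 15
Critical path = max dist = 15

15


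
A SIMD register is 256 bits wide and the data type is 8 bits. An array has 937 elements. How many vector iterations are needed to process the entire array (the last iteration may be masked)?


Width = 256 / 8 = 32 elements per vector op
Iterations = ceil(937 / 32) = 30

30


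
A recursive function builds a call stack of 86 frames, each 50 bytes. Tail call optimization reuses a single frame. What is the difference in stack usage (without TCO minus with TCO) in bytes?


Without TCO: 86 * 50 = 4300 bytes
With TCO: reuse 1 frame = 50 bytes
Savings = 4300 - 50 = 4250

4250


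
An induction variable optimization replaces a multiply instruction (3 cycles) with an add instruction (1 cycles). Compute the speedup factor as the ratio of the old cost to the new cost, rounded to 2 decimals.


Ratio = mult_cost / add_cost = 3 / 1 = 3.0

3.0


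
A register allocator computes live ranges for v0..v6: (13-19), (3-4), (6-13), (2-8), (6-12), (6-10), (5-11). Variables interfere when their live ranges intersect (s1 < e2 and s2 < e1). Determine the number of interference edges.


Check all pairs for overlapping intervals.
Two intervals (s1,e1) and (s2,e2) overlap if s1 < e2 and s2 < e1.
v0 (13-19) vs v1..v6: overlaps none -> 0
v1 (3-4) vs v2..v6: overlaps v3 -> 1
v2 (6-13) vs v3..v6: overlaps v3, v4, v5, v6 -> 4
v3 (2-8) vs v4..v6: overlaps v4, v5, v6 -> 3
v4 (6-12) vs v5..v6: overlaps v5, v6 -> 2
v5 (6-10) vs v6: overlaps v6 -> 1
Total overlapping pairs = 0 + 1 + 4 + 3 + 2 + 1 = 11

11


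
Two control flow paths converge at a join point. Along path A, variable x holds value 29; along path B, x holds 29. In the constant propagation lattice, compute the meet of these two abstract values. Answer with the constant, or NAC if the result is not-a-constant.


Meet operation: if both paths give the same constant, result is that constant; if they differ, result is NAC (not-a-constant).
Path A: 29, Path B: 29 -> equal
Result: constant -> 29

29


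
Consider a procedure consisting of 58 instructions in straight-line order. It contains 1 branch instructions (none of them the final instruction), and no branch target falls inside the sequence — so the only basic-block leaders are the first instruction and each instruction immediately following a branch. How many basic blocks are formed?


With no in-sequence branch targets, the leaders are the first instruction plus the instruction after each branch.
Number of basic blocks = branches + 1
= 1 + 1 = 2

2


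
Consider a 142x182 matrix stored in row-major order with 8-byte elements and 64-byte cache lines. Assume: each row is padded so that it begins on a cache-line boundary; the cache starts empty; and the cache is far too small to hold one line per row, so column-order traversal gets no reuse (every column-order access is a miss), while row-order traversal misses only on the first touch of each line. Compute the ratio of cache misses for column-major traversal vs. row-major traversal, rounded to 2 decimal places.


Each row occupies 182 * 8 = 1456 bytes and starts on a line boundary, so it spans ceil(1456 / 64) = 23 cache lines.
Row-major traversal misses (one per line touched): 142 * ceil(182 * 8 / 64) = 3266
Column-major traversal misses (no reuse, every access misses): 142 * 182 = 25844
Ratio = 25844 / 3266 = 7.91

7.91


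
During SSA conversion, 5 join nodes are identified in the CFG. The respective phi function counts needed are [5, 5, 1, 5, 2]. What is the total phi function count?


Total phi functions = sum of phi functions at each join node
= 5 + 5 + 1 + 5 + 2 = 18

18


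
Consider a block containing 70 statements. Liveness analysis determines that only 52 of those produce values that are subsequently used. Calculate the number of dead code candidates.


Dead code = total statements - live definitions
= 70 - 52 = 18

18


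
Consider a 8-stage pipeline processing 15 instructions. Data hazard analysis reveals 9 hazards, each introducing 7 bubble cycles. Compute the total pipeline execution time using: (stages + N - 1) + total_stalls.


Base cycles = 8 + 15 - 1 = 22
Total stalls = 9 * 7 = 63
Total = 22 + 63 = 85

85


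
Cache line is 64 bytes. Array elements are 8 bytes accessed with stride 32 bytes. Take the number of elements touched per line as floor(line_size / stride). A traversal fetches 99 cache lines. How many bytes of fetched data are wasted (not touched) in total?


Elements per line = floor(64 / 32) = 2
Bytes used per line = 2 * 8 = 16
Wasted per line = 64 - 16 = 48
Total wasted = 48 * 99 = 4752

4752


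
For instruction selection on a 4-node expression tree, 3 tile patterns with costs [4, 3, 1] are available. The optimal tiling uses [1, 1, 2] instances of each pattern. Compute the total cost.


Total cost = sum(count_i * cost_i)
= 1*4 + 1*3 + 2*1
= 9

9


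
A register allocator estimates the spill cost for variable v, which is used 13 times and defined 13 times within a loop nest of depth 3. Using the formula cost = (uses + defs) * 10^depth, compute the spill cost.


uses + defs = 13 + 13 = 26
10^3 = 1000
Spill cost = 26 * 1000 = 26000

26000


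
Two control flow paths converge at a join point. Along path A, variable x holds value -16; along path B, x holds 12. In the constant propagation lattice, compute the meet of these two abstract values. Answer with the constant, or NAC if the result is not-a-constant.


Meet operation: if both paths give the same constant, result is that constant; if they differ, result is NAC (not-a-constant).
Path A: -16, Path B: 12 -> differ
Result: not-a-constant -> NAC

NAC


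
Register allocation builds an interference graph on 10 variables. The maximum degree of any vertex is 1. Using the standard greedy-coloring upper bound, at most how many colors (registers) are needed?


Greedy coloring never needs more than (max_degree + 1) colors: when coloring a vertex, at most max_degree neighbors are already colored.
Upper bound = 1 + 1 = 2

2


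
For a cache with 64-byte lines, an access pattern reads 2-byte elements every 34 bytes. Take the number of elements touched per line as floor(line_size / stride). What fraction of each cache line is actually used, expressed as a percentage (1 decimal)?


Elements per cache line = floor(64 / 34) = 1
Bytes used = 1 * 2 = 2
Utilization = 2 / 64 * 100 = 3.1%

3.1


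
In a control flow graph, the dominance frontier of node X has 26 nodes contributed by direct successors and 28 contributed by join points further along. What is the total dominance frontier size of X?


DF(X) = direct successor contributions + join point contributions
= 26 + 28 = 54

54


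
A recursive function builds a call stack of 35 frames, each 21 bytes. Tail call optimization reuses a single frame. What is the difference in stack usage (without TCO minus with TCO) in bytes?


Without TCO: 35 * 21 = 735 bytes
With TCO: reuse 1 frame = 21 bytes
Savings = 735 - 21 = 714

714


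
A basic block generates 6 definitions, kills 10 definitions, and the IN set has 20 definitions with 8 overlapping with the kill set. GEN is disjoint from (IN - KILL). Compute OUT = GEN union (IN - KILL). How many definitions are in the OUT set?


IN - KILL: 20 - 8 = 12 surviving definitions
OUT = GEN + surviving = 6 + 12 = 18

18


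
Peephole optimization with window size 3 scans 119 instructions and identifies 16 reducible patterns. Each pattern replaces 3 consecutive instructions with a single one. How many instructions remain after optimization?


Each match removes 2 instructions.
Total removed = 16 * 2 = 32
Remaining = 119 - 32 = 87

87


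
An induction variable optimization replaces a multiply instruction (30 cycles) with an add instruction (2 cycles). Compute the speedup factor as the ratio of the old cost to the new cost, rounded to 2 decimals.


Ratio = mult_cost / add_cost = 30 / 2 = 15.0

15.0


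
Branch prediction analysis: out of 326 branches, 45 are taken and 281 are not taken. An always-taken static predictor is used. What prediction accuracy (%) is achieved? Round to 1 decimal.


Predictor: always-taken
Correct predictions = 45
Accuracy = 45 / 326 * 100 = 13.8%

13.8


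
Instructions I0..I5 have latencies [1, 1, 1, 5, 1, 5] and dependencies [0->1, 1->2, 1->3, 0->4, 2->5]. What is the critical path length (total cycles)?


Compute longest path through dependency graph: dist(Ik) = max over predecessors of dist + latency(Ik).
dist(I0) = latency 1 = 1
dist(I1) = dist(I0) + 1 = 1 + 1 = 2
dist(I2) = dist(I1) + 1 = 2 + 1 = 3
dist(I3) = dist(I1) + 5 = 2 + 5 = 7
dist(I4) = dist(I0) + 1 = 1 + 1 = 2
dist(I5) = dist(I2) + 5 = 3 + 5 = 8
Critical path = max dist = 8

8


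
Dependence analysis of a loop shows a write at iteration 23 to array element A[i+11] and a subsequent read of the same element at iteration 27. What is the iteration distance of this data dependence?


Distance = read iteration - write iteration
= 27 - 23 = 4

4


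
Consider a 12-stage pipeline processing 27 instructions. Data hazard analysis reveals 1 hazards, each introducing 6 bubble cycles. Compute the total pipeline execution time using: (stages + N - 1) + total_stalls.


Base cycles = 12 + 27 - 1 = 38
Total stalls = 1 * 6 = 6
Total = 38 + 6 = 44

44


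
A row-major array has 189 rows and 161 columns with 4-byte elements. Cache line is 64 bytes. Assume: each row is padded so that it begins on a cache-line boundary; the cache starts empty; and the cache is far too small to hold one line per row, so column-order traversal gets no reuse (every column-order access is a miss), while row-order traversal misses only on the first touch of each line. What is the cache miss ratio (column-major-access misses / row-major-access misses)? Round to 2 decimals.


Each row occupies 161 * 4 = 644 bytes and starts on a line boundary, so it spans ceil(644 / 64) = 11 cache lines.
Row-major traversal misses (one per line touched): 189 * ceil(161 * 4 / 64) = 2079
Column-major traversal misses (no reuse, every access misses): 189 * 161 = 30429
Ratio = 30429 / 2079 = 14.64

14.64


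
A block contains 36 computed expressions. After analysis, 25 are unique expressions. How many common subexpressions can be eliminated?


CSE count = total expressions - unique expressions
= 36 - 25 = 11

11


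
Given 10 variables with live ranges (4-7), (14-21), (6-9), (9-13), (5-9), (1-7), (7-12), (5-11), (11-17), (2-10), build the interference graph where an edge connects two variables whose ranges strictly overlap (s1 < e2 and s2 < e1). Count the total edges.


Check all pairs for overlapping intervals.
Two intervals (s1,e1) and (s2,e2) overlap if s1 < e2 and s2 < e1.
v0 (4-7) vs v1..v9: overlaps v2, v4, v5, v7, v9 -> 5
v1 (14-21) vs v2..v9: overlaps v8 -> 1
v2 (6-9) vs v3..v9: overlaps v4, v5, v6, v7, v9 -> 5
v3 (9-13) vs v4..v9: overlaps v6, v7, v8, v9 -> 4
v4 (5-9) vs v5..v9: overlaps v5, v6, v7, v9 -> 4
v5 (1-7) vs v6..v9: overlaps v7, v9 -> 2
v6 (7-12) vs v7..v9: overlaps v7, v8, v9 -> 3
v7 (5-11) vs v8..v9: overlaps v9 -> 1
v8 (11-17) vs v9: overlaps none -> 0
Total overlapping pairs = 5 + 1 + 5 + 4 + 4 + 2 + 3 + 1 + 0 = 25

25


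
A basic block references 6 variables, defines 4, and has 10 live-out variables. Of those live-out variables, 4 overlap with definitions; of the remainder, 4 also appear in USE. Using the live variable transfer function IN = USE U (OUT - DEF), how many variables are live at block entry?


OUT - DEF: 10 - 4 = 6
|IN| = |USE| + |OUT - DEF| - |USE ∩ (OUT - DEF)| = 6 + 6 - 4 = 8

8


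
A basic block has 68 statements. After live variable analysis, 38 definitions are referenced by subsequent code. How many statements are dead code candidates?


Dead code = total statements - live definitions
= 68 - 38 = 30

30


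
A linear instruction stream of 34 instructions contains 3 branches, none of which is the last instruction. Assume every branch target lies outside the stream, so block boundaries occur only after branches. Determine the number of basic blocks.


With no in-sequence branch targets, the leaders are the first instruction plus the instruction after each branch.
Number of basic blocks = branches + 1
= 3 + 1 = 4

4


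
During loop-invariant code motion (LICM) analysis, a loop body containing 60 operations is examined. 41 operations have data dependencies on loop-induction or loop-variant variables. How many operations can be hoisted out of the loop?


Invariant candidates = total - loop-dependent
= 60 - 41 = 19

19


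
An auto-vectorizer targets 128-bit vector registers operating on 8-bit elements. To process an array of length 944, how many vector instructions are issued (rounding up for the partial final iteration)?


Width = 128 / 8 = 16 elements per vector op
Iterations = ceil(944 / 16) = 59

59


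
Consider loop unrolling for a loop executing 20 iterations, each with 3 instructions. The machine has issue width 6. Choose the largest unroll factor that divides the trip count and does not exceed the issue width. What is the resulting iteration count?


Largest divisor of 20 <= 6 is 5
New iterations = 20 / 5 = 4

4


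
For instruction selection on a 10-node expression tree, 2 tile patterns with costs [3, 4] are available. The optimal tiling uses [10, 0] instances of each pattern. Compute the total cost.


Total cost = sum(count_i * cost_i)
= 10*3 + 0*4
= 30

30


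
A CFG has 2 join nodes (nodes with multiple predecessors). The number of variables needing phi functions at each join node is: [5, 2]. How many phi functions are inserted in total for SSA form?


Total phi functions = sum of phi functions at each join node
= 5 + 2 = 7

7


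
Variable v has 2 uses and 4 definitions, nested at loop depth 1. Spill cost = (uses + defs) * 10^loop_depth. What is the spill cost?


uses + defs = 2 + 4 = 6
10^1 = 10
Spill cost = 6 * 10 = 60

60


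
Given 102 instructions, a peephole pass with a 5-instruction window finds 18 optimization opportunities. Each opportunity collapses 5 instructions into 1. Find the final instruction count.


Each match removes 4 instructions.
Total removed = 18 * 4 = 72
Remaining = 102 - 72 = 30

30


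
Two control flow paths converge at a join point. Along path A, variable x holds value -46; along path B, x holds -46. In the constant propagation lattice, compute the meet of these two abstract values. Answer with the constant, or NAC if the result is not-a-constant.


Meet operation: if both paths give the same constant, result is that constant; if they differ, result is NAC (not-a-constant).
Path A: -46, Path B: -46 -> equal
Result: constant -> -46

-46


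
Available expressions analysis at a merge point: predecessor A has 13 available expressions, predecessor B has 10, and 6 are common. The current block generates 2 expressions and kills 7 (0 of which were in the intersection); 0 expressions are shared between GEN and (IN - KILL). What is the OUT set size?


IN = intersection of predecessors = 6
IN - KILL = 6 - 0 = 6
|OUT| = |GEN| + |IN - KILL| - |GEN ∩ (IN - KILL)| = 2 + 6 - 0 = 8

8


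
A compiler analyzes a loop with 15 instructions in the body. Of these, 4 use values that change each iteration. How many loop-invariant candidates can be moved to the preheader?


Invariant candidates = total - loop-dependent
= 15 - 4 = 11

11


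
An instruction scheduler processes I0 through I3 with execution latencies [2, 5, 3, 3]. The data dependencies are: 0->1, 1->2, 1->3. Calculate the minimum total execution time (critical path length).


Compute longest path through dependency graph: dist(Ik) = max over predecessors of dist + latency(Ik).
dist(I0) = latency 2 = 2
dist(I1) = dist(I0) + 5 = 2 + 5 = 7
dist(I2) = dist(I1) + 3 = 7 + 3 = 10
dist(I3) = dist(I1) + 3 = 7 + 3 = 10
Critical path = max dist = 10

10


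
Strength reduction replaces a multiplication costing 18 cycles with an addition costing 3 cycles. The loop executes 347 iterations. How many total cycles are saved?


Per-iteration saving = 18 - 3 = 15
Total saved = 347 * 15 = 5205

5205


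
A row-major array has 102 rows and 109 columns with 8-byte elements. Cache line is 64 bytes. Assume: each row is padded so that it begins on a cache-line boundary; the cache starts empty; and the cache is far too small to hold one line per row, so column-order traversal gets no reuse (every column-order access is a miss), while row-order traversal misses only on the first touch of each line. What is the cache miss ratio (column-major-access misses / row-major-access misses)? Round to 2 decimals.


Each row occupies 109 * 8 = 872 bytes and starts on a line boundary, so it spans ceil(872 / 64) = 14 cache lines.
Row-major traversal misses (one per line touched): 102 * ceil(109 * 8 / 64) = 1428
Column-major traversal misses (no reuse, every access misses): 102 * 109 = 11118
Ratio = 11118 / 1428 = 7.79

7.79


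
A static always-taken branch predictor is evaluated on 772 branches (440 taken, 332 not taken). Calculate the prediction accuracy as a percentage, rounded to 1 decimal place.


Predictor: always-taken
Correct predictions = 440
Accuracy = 440 / 772 * 100 = 57.0%

57.0


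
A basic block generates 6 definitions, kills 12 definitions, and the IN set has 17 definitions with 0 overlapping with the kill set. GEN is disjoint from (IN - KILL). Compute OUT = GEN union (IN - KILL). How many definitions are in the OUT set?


IN - KILL: 17 - 0 = 17 surviving definitions
OUT = GEN + surviving = 6 + 17 = 23

23


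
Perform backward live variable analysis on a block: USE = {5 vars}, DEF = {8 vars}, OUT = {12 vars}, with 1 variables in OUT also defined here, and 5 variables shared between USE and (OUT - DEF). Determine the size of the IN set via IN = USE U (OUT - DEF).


OUT - DEF: 12 - 1 = 11
|IN| = |USE| + |OUT - DEF| - |USE ∩ (OUT - DEF)| = 5 + 11 - 5 = 11

11


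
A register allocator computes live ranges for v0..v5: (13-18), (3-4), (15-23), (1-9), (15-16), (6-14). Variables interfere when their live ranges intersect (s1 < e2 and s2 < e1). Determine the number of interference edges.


Check all pairs for overlapping intervals.
Two intervals (s1,e1) and (s2,e2) overlap if s1 < e2 and s2 < e1.
v0 (13-18) vs v1..v5: overlaps v2, v4, v5 -> 3
v1 (3-4) vs v2..v5: overlaps v3 -> 1
v2 (15-23) vs v3..v5: overlaps v4 -> 1
v3 (1-9) vs v4..v5: overlaps v5 -> 1
v4 (15-16) vs v5: overlaps none -> 0
Total overlapping pairs = 3 + 1 + 1 + 1 + 0 = 6

6


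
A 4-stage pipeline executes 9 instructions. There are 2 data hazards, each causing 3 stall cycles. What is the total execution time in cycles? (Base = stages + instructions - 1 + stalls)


Base cycles = 4 + 9 - 1 = 12
Total stalls = 2 * 3 = 6
Total = 12 + 6 = 18

18


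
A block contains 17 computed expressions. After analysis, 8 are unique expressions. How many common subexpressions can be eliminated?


CSE count = total expressions - unique expressions
= 17 - 8 = 9

9


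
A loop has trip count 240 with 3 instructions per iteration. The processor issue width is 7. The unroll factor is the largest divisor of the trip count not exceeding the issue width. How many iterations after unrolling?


Largest divisor of 240 <= 7 is 6
New iterations = 240 / 6 = 40

40


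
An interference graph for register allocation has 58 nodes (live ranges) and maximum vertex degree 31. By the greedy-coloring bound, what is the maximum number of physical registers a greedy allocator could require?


Greedy coloring never needs more than (max_degree + 1) colors: when coloring a vertex, at most max_degree neighbors are already colored.
Upper bound = 31 + 1 = 32

32


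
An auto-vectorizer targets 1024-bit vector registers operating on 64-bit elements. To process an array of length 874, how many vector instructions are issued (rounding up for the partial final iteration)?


Width = 1024 / 64 = 16 elements per vector op
Iterations = ceil(874 / 16) = 55

55


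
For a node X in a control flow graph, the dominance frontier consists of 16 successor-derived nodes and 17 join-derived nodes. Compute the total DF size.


DF(X) = direct successor contributions + join point contributions
= 16 + 17 = 33

33


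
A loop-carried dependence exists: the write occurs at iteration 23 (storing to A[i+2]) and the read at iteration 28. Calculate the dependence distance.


Distance = read iteration - write iteration
= 28 - 23 = 5

5


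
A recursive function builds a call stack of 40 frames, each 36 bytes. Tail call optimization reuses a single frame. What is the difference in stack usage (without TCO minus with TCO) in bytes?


Without TCO: 40 * 36 = 1440 bytes
With TCO: reuse 1 frame = 36 bytes
Savings = 1440 - 36 = 1404

1404


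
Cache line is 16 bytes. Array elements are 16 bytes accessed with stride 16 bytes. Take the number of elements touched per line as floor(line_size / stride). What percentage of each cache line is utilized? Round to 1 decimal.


Elements per cache line = floor(16 / 16) = 1
Bytes used = 1 * 16 = 16
Utilization = 16 / 16 * 100 = 100.0%

100.0


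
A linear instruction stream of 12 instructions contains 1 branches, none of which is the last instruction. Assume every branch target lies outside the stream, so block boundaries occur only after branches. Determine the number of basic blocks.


With no in-sequence branch targets, the leaders are the first instruction plus the instruction after each branch.
Number of basic blocks = branches + 1
= 1 + 1 = 2

2


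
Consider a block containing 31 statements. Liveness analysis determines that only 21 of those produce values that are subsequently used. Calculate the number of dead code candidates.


Dead code = total statements - live definitions
= 31 - 21 = 10

10


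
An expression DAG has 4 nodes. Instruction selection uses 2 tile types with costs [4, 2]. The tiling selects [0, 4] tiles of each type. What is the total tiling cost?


Total cost = sum(count_i * cost_i)
= 0*4 + 4*2
= 8

8


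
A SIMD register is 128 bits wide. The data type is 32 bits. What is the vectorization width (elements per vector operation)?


Width = SIMD bits / data type bits
= 128 / 32 = 4

4


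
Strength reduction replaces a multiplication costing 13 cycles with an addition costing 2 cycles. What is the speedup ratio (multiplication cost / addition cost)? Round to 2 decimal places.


Ratio = mult_cost / add_cost = 13 / 2 = 6.5

6.5


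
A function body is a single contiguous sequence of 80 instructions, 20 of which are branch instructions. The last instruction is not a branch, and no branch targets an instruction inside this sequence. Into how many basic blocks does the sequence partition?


With no in-sequence branch targets, the leaders are the first instruction plus the instruction after each branch.
Number of basic blocks = branches + 1
= 20 + 1 = 21

21


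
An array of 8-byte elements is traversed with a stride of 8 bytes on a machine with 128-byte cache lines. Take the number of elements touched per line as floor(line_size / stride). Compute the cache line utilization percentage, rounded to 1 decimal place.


Elements per cache line = floor(128 / 8) = 16
Bytes used = 16 * 8 = 128
Utilization = 128 / 128 * 100 = 100.0%

100.0


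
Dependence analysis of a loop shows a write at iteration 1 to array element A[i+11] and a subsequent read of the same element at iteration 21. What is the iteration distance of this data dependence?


Distance = read iteration - write iteration
= 21 - 1 = 20

20


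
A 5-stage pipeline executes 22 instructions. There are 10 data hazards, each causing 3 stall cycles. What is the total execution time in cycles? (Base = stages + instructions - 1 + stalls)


Base cycles = 5 + 22 - 1 = 26
Total stalls = 10 * 3 = 30
Total = 26 + 30 = 56

56


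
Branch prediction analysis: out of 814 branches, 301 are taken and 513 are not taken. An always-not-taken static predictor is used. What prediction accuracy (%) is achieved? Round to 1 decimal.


Predictor: always-not-taken
Correct predictions = 513
Accuracy = 513 / 814 * 100 = 63.0%

63.0


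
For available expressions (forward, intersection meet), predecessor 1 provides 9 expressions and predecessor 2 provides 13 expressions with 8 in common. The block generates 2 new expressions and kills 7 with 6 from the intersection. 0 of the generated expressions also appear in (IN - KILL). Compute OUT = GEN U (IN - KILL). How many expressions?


IN = intersection of predecessors = 8
IN - KILL = 8 - 6 = 2
|OUT| = |GEN| + |IN - KILL| - |GEN ∩ (IN - KILL)| = 2 + 2 - 0 = 4

4


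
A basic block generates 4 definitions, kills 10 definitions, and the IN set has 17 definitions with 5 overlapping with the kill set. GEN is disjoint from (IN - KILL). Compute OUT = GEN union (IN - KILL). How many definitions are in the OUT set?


IN - KILL: 17 - 5 = 12 surviving definitions
OUT = GEN + surviving = 4 + 12 = 16

16


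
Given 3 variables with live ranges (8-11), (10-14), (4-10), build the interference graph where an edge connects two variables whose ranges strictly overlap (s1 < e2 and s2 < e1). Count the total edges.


Check all pairs for overlapping intervals.
Two intervals (s1,e1) and (s2,e2) overlap if s1 < e2 and s2 < e1.
v0 (8-11) vs v1..v2: overlaps v1, v2 -> 2
v1 (10-14) vs v2: overlaps none -> 0
Total overlapping pairs = 2 + 0 = 2

2


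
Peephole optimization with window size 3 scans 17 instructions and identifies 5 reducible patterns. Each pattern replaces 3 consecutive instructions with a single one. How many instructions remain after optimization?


Each match removes 2 instructions.
Total removed = 5 * 2 = 10
Remaining = 17 - 10 = 7

7


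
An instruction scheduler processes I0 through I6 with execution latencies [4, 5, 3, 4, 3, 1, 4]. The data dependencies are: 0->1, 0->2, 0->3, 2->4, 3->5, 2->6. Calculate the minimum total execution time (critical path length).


Compute longest path through dependency graph: dist(Ik) = max over predecessors of dist + latency(Ik).
dist(I0) = latency 4 = 4
dist(I1) = dist(I0) + 5 = 4 + 5 = 9
dist(I2) = dist(I0) + 3 = 4 + 3 = 7
dist(I3) = dist(I0) + 4 = 4 + 4 = 8
dist(I4) = dist(I2) + 3 = 7 + 3 = 10
dist(I5) = dist(I3) + 1 = 8 + 1 = 9
dist(I6) = dist(I2) + 4 = 7 + 4 = 11
Critical path = max dist = 11

11


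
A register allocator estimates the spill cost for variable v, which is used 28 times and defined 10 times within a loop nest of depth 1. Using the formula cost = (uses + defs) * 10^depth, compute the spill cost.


uses + defs = 28 + 10 = 38
10^1 = 10
Spill cost = 38 * 10 = 380

380


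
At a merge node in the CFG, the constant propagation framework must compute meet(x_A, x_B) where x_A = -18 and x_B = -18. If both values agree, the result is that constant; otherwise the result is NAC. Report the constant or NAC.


Meet operation: if both paths give the same constant, result is that constant; if they differ, result is NAC (not-a-constant).
Path A: -18, Path B: -18 -> equal
Result: constant -> -18

-18


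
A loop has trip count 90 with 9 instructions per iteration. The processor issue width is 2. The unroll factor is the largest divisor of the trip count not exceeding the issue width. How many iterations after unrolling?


Largest divisor of 90 <= 2 is 2
New iterations = 90 / 2 = 45

45


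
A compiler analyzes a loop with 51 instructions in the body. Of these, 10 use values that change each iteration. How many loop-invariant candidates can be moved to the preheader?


Invariant candidates = total - loop-dependent
= 51 - 10 = 41

41


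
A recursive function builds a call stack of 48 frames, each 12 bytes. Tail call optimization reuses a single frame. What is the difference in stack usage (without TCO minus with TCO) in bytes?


Without TCO: 48 * 12 = 576 bytes
With TCO: reuse 1 frame = 12 bytes
Savings = 576 - 12 = 564

564


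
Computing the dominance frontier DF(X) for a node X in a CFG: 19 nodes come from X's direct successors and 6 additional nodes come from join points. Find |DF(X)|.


DF(X) = direct successor contributions + join point contributions
= 19 + 6 = 25

25


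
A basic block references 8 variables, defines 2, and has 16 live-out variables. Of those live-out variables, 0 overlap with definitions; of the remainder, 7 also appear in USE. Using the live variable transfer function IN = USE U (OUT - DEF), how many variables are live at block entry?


OUT - DEF: 16 - 0 = 16
|IN| = |USE| + |OUT - DEF| - |USE ∩ (OUT - DEF)| = 8 + 16 - 7 = 17

17


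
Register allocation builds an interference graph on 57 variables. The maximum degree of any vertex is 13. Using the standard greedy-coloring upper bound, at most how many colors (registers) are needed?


Greedy coloring never needs more than (max_degree + 1) colors: when coloring a vertex, at most max_degree neighbors are already colored.
Upper bound = 13 + 1 = 14

14


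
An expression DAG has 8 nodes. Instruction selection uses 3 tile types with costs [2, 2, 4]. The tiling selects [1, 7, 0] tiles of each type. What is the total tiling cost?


Total cost = sum(count_i * cost_i)
= 1*2 + 7*2 + 0*4
= 16

16


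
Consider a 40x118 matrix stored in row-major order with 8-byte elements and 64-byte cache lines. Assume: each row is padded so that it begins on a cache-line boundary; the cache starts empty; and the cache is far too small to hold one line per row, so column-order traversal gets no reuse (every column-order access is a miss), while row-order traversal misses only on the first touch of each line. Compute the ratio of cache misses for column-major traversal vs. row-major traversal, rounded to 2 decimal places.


Each row occupies 118 * 8 = 944 bytes and starts on a line boundary, so it spans ceil(944 / 64) = 15 cache lines.
Row-major traversal misses (one per line touched): 40 * ceil(118 * 8 / 64) = 600
Column-major traversal misses (no reuse, every access misses): 40 * 118 = 4720
Ratio = 4720 / 600 = 7.87

7.87


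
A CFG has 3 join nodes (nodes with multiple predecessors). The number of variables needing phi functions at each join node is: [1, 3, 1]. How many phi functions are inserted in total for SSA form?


Total phi functions = sum of phi functions at each join node
= 1 + 3 + 1 = 5

5


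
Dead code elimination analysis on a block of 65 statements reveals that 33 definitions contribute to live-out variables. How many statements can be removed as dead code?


Dead code = total statements - live definitions
= 65 - 33 = 32

32


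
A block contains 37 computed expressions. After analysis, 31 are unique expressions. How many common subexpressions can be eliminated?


CSE count = total expressions - unique expressions
= 37 - 31 = 6

6


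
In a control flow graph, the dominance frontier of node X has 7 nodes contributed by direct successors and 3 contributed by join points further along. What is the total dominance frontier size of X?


DF(X) = direct successor contributions + join point contributions
= 7 + 3 = 10

10


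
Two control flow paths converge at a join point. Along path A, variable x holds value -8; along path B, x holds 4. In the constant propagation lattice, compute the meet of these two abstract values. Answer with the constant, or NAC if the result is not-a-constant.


Meet operation: if both paths give the same constant, result is that constant; if they differ, result is NAC (not-a-constant).
Path A: -8, Path B: 4 -> differ
Result: not-a-constant -> NAC

NAC


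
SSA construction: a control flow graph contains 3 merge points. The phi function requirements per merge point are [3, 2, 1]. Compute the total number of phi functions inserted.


Total phi functions = sum of phi functions at each join node
= 3 + 2 + 1 = 6

6


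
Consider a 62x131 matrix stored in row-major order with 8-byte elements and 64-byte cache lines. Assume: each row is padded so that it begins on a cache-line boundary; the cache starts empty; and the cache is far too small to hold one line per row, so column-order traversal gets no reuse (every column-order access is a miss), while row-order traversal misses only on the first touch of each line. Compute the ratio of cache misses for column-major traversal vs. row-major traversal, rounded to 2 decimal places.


Each row occupies 131 * 8 = 1048 bytes and starts on a line boundary, so it spans ceil(1048 / 64) = 17 cache lines.
Row-major traversal misses (one per line touched): 62 * ceil(131 * 8 / 64) = 1054
Column-major traversal misses (no reuse, every access misses): 62 * 131 = 8122
Ratio = 8122 / 1054 = 7.71

7.71
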